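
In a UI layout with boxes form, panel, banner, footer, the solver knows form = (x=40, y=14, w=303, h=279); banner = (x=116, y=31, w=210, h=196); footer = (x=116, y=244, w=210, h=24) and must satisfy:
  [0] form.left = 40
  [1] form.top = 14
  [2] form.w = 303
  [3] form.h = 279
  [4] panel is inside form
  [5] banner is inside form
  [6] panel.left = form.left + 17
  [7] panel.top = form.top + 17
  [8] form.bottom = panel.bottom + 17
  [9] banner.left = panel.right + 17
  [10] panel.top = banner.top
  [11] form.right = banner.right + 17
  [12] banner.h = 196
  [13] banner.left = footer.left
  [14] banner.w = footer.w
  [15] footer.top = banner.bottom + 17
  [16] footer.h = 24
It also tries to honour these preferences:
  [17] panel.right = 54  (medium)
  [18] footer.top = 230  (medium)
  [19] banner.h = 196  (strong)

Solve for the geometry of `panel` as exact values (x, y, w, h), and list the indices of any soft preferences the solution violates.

1. panel.x = 57  [panel.left = form.left + 17]
2. panel.y = 31  [panel.top = form.top + 17]
3. panel.h = 245  [form.bottom = panel.bottom + 17]
4. panel.w = 42  [banner.left = panel.right + 17]

panel = (x=57, y=31, w=42, h=245)
violated soft preferences: 17, 18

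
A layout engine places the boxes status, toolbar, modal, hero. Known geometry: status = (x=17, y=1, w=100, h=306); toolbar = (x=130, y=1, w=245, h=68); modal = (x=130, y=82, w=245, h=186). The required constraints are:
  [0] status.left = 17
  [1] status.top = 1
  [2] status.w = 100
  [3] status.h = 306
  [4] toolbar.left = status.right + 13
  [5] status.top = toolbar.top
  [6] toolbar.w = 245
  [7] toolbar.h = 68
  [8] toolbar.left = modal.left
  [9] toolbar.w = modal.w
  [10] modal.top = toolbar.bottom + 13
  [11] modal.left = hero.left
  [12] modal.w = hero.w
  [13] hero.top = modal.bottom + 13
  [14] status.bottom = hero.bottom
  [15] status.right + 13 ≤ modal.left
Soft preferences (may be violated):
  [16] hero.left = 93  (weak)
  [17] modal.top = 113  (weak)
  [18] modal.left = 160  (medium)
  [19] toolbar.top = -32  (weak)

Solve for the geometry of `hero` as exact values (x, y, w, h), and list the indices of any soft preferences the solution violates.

hero = (x=130, y=281, w=245, h=26)
violated soft preferences: 16, 17, 18, 19

1. hero.x = 130  [modal.left = hero.left]
2. hero.w = 245  [modal.w = hero.w]
3. hero.y = 281  [hero.top = modal.bottom + 13]
4. hero.h = 26  [status.bottom = hero.bottom]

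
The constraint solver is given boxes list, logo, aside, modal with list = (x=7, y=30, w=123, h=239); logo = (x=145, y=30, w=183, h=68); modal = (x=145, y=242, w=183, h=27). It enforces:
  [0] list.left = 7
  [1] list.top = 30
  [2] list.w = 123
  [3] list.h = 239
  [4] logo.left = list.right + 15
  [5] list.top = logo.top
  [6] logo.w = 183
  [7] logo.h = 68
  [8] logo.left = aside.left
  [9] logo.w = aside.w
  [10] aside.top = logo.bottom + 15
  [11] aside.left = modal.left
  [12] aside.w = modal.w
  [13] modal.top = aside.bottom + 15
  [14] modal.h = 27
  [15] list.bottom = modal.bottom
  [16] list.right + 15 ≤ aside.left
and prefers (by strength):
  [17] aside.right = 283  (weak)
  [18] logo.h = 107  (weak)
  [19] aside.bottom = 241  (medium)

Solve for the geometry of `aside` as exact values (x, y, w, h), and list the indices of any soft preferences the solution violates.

aside = (x=145, y=113, w=183, h=114)
violated soft preferences: 17, 18, 19

1. aside.x = 145  [logo.left = aside.left]
2. aside.w = 183  [logo.w = aside.w]
3. aside.y = 113  [aside.top = logo.bottom + 15]
4. aside.h = 114  [modal.top = aside.bottom + 15]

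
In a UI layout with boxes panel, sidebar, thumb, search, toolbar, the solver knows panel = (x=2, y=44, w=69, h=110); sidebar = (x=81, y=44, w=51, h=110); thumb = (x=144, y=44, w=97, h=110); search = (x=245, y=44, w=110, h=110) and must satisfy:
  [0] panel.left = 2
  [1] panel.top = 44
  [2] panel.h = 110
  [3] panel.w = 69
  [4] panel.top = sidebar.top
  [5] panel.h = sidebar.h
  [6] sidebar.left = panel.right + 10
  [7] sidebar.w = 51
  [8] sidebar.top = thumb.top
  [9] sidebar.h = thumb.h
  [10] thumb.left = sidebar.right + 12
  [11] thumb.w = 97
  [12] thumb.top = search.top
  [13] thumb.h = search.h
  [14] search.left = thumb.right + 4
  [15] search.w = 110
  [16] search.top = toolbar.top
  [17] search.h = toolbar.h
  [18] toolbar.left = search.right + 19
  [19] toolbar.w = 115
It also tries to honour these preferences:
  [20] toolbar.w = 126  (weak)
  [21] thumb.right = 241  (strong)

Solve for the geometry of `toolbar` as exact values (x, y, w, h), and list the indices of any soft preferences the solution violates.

1. toolbar.y = 44  [search.top = toolbar.top]
2. toolbar.h = 110  [search.h = toolbar.h]
3. toolbar.x = 374  [toolbar.left = search.right + 19]
4. toolbar.w = 115  [toolbar.w = 115]

toolbar = (x=374, y=44, w=115, h=110)
violated soft preferences: 20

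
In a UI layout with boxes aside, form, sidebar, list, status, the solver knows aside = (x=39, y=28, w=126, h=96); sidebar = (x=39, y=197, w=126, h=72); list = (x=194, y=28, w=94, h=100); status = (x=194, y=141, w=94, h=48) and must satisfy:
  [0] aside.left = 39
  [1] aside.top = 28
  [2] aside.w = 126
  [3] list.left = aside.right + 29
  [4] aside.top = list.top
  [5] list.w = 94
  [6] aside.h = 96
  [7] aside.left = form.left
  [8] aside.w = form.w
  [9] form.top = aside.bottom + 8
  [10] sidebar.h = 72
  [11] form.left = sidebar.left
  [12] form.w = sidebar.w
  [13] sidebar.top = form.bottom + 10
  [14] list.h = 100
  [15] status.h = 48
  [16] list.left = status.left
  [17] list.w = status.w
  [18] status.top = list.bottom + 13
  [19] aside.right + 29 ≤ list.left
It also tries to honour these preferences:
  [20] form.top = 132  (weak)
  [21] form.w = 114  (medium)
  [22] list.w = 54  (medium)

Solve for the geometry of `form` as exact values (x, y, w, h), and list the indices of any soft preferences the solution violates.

form = (x=39, y=132, w=126, h=55)
violated soft preferences: 21, 22

1. form.x = 39  [aside.left = form.left]
2. form.w = 126  [aside.w = form.w]
3. form.y = 132  [form.top = aside.bottom + 8]
4. form.h = 55  [sidebar.top = form.bottom + 10]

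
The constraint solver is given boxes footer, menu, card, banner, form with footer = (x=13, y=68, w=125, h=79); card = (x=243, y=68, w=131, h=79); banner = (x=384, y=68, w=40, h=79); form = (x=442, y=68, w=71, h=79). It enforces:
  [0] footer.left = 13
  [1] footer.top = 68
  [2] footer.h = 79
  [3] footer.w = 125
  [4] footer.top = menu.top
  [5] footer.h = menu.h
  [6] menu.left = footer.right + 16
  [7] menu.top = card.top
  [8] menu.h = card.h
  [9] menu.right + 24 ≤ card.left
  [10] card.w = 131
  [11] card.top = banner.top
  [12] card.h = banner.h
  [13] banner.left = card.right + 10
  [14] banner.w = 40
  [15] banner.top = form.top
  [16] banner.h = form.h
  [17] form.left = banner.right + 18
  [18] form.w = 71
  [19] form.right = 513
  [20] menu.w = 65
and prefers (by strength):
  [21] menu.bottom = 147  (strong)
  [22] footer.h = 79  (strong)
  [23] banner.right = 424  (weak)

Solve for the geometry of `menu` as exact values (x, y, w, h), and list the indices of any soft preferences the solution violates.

1. menu.y = 68  [footer.top = menu.top]
2. menu.h = 79  [footer.h = menu.h]
3. menu.x = 154  [menu.left = footer.right + 16]
4. menu.w = 65  [menu.w = 65]

menu = (x=154, y=68, w=65, h=79)
violated soft preferences: none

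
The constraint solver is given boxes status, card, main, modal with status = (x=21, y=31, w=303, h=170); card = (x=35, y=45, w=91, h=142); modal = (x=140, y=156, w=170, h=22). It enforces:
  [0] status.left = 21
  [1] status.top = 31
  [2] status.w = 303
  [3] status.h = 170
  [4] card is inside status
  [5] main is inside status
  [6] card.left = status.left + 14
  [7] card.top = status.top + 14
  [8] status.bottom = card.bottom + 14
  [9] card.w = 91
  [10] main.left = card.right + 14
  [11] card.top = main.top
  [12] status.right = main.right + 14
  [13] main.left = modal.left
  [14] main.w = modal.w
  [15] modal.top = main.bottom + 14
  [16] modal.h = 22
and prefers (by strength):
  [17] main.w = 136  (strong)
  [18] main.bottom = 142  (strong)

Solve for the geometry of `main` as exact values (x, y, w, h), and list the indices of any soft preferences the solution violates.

main = (x=140, y=45, w=170, h=97)
violated soft preferences: 17

1. main.x = 140  [main.left = card.right + 14]
2. main.y = 45  [card.top = main.top]
3. main.w = 170  [status.right = main.right + 14]
4. main.h = 97  [modal.top = main.bottom + 14]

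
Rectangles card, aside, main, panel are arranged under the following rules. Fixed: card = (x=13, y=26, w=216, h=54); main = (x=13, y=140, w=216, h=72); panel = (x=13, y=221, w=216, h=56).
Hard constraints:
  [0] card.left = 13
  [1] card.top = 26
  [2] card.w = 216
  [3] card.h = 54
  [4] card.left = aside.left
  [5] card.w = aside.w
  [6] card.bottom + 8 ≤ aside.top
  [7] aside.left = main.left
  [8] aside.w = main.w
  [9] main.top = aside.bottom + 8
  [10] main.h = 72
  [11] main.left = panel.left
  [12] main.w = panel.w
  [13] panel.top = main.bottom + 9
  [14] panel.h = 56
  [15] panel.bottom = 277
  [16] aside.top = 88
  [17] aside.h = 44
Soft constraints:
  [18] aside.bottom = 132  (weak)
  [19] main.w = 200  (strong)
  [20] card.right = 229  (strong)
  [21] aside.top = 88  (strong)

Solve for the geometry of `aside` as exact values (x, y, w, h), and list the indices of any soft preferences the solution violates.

aside = (x=13, y=88, w=216, h=44)
violated soft preferences: 19

1. aside.x = 13  [card.left = aside.left]
2. aside.w = 216  [card.w = aside.w]
3. aside.y = 88  [aside.top = 88]
4. aside.h = 44  [aside.h = 44]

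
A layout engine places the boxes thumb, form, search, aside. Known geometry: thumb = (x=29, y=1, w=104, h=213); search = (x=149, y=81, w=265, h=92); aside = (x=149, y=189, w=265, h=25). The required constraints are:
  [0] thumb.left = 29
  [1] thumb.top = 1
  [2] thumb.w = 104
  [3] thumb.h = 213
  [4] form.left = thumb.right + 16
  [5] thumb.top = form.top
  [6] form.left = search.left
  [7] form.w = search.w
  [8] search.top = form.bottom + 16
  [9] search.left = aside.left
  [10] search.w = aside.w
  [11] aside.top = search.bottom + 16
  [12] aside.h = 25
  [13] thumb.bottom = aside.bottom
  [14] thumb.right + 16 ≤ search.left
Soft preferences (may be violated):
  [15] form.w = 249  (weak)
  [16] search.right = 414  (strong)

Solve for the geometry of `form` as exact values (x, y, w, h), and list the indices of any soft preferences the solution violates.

1. form.x = 149  [form.left = thumb.right + 16]
2. form.y = 1  [thumb.top = form.top]
3. form.w = 265  [form.w = search.w]
4. form.h = 64  [search.top = form.bottom + 16]

form = (x=149, y=1, w=265, h=64)
violated soft preferences: 15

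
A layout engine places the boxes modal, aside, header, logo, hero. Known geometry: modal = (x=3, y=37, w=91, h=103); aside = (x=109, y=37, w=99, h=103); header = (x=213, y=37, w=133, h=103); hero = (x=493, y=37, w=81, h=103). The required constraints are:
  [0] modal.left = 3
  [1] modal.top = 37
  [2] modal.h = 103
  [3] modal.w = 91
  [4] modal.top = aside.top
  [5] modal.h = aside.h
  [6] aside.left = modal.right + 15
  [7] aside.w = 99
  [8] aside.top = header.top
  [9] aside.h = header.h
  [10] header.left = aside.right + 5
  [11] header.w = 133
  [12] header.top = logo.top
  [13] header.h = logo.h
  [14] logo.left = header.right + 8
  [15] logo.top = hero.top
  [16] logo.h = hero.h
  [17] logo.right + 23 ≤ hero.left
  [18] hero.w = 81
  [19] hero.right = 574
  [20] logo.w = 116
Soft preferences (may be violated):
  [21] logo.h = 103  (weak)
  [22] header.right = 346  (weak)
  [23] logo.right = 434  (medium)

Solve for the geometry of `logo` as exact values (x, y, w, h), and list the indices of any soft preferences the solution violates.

1. logo.y = 37  [header.top = logo.top]
2. logo.h = 103  [header.h = logo.h]
3. logo.x = 354  [logo.left = header.right + 8]
4. logo.w = 116  [logo.w = 116]

logo = (x=354, y=37, w=116, h=103)
violated soft preferences: 23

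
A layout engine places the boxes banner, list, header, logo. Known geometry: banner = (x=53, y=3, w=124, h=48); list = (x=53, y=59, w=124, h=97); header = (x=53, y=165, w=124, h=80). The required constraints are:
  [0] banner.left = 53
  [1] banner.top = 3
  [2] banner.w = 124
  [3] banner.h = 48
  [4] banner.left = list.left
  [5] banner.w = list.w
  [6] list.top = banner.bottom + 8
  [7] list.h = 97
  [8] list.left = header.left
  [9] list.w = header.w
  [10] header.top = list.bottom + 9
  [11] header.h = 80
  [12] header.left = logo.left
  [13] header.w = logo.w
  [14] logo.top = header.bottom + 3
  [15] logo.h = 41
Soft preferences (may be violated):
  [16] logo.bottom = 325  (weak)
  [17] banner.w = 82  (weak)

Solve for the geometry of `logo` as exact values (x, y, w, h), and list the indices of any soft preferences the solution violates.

1. logo.x = 53  [header.left = logo.left]
2. logo.w = 124  [header.w = logo.w]
3. logo.y = 248  [logo.top = header.bottom + 3]
4. logo.h = 41  [logo.h = 41]

logo = (x=53, y=248, w=124, h=41)
violated soft preferences: 16, 17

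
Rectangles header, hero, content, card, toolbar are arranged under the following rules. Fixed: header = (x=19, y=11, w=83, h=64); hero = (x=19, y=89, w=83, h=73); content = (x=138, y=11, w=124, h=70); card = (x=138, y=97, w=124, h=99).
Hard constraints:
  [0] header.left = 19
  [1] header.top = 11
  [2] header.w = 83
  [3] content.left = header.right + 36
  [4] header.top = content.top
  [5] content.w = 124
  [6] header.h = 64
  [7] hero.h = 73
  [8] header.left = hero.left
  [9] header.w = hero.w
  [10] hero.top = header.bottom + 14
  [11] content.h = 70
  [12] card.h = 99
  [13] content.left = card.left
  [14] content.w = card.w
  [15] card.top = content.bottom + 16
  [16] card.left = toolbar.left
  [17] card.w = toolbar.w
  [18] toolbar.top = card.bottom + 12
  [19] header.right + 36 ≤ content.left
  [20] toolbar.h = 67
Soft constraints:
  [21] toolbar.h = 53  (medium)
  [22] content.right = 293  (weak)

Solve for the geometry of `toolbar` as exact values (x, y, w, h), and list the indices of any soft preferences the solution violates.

1. toolbar.x = 138  [card.left = toolbar.left]
2. toolbar.w = 124  [card.w = toolbar.w]
3. toolbar.y = 208  [toolbar.top = card.bottom + 12]
4. toolbar.h = 67  [toolbar.h = 67]

toolbar = (x=138, y=208, w=124, h=67)
violated soft preferences: 21, 22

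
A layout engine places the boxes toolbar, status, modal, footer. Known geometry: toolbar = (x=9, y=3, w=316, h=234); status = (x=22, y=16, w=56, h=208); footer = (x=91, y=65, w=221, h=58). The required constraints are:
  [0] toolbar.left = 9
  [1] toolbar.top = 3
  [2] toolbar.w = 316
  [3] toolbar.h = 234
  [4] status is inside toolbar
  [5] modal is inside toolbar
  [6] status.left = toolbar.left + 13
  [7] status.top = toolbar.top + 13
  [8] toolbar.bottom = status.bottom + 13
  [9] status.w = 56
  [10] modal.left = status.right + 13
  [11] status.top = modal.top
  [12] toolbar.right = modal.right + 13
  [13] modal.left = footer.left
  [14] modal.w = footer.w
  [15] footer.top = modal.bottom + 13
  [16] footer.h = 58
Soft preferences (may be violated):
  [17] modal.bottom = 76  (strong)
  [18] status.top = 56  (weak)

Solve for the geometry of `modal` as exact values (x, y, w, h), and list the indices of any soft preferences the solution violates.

modal = (x=91, y=16, w=221, h=36)
violated soft preferences: 17, 18

1. modal.x = 91  [modal.left = status.right + 13]
2. modal.y = 16  [status.top = modal.top]
3. modal.w = 221  [toolbar.right = modal.right + 13]
4. modal.h = 36  [footer.top = modal.bottom + 13]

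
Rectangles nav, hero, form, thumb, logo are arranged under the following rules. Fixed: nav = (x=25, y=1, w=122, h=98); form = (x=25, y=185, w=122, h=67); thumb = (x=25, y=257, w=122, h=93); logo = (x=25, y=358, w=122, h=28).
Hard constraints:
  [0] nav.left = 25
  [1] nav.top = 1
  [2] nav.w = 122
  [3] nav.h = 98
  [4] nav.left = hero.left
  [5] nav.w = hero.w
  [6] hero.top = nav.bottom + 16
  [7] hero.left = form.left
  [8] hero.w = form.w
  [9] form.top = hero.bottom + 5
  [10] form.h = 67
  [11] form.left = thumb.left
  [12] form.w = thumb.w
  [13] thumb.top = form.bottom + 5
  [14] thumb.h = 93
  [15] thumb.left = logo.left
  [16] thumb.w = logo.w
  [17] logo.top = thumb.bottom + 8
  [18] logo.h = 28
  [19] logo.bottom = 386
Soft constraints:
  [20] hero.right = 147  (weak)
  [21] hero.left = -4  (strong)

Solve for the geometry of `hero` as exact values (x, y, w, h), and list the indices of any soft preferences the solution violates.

1. hero.x = 25  [nav.left = hero.left]
2. hero.w = 122  [nav.w = hero.w]
3. hero.y = 115  [hero.top = nav.bottom + 16]
4. hero.h = 65  [form.top = hero.bottom + 5]

hero = (x=25, y=115, w=122, h=65)
violated soft preferences: 21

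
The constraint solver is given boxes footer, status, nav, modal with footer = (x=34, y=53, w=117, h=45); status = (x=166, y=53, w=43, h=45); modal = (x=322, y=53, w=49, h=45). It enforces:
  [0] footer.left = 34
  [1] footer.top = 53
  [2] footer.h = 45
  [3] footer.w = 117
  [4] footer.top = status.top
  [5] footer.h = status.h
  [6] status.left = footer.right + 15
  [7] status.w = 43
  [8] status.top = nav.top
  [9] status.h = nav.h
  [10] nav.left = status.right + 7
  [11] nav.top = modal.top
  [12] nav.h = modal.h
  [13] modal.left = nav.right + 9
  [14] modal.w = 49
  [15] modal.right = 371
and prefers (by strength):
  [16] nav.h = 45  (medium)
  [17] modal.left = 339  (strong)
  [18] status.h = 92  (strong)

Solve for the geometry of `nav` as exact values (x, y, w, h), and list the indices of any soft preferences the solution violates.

1. nav.y = 53  [status.top = nav.top]
2. nav.h = 45  [status.h = nav.h]
3. nav.x = 216  [nav.left = status.right + 7]
4. nav.w = 97  [modal.left = nav.right + 9]

nav = (x=216, y=53, w=97, h=45)
violated soft preferences: 17, 18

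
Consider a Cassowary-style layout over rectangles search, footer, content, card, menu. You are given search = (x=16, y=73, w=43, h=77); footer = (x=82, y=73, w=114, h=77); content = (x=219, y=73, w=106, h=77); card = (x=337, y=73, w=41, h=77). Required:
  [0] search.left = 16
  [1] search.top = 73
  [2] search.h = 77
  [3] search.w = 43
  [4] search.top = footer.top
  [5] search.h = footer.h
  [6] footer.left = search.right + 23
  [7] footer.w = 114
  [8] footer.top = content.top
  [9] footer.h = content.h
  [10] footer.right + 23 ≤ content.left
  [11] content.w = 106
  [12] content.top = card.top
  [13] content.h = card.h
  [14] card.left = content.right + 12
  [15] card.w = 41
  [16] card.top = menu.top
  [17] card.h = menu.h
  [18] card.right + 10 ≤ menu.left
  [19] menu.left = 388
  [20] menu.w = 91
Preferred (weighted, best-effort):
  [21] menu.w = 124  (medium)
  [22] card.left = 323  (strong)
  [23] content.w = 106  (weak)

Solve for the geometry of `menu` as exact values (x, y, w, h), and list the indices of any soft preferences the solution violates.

1. menu.y = 73  [card.top = menu.top]
2. menu.h = 77  [card.h = menu.h]
3. menu.x = 388  [menu.left = 388]
4. menu.w = 91  [menu.w = 91]

menu = (x=388, y=73, w=91, h=77)
violated soft preferences: 21, 22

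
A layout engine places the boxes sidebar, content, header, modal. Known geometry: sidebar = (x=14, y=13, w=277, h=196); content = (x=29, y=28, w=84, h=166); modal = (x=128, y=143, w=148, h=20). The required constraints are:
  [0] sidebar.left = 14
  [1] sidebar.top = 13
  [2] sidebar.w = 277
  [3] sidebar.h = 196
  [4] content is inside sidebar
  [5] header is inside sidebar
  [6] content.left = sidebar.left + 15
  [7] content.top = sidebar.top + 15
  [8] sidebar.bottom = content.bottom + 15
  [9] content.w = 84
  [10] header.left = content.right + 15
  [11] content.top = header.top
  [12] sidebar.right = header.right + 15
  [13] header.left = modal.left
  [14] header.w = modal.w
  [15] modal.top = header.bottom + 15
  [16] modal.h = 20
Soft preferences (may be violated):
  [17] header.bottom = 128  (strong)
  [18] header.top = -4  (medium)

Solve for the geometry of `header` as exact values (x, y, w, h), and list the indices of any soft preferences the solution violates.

header = (x=128, y=28, w=148, h=100)
violated soft preferences: 18

1. header.x = 128  [header.left = content.right + 15]
2. header.y = 28  [content.top = header.top]
3. header.w = 148  [sidebar.right = header.right + 15]
4. header.h = 100  [modal.top = header.bottom + 15]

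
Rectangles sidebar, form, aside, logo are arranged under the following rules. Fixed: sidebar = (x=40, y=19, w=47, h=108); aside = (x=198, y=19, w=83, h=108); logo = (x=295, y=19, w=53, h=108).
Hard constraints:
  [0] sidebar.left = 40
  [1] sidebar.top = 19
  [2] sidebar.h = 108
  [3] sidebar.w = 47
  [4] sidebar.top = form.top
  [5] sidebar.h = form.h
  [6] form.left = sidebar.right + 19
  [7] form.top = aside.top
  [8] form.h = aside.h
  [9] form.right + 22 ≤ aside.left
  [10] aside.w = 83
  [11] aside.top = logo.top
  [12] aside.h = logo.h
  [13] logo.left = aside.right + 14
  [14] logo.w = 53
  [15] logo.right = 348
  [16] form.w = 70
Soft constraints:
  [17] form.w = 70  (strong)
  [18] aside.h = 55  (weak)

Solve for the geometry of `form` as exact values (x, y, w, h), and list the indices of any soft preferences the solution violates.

form = (x=106, y=19, w=70, h=108)
violated soft preferences: 18

1. form.y = 19  [sidebar.top = form.top]
2. form.h = 108  [sidebar.h = form.h]
3. form.x = 106  [form.left = sidebar.right + 19]
4. form.w = 70  [form.w = 70]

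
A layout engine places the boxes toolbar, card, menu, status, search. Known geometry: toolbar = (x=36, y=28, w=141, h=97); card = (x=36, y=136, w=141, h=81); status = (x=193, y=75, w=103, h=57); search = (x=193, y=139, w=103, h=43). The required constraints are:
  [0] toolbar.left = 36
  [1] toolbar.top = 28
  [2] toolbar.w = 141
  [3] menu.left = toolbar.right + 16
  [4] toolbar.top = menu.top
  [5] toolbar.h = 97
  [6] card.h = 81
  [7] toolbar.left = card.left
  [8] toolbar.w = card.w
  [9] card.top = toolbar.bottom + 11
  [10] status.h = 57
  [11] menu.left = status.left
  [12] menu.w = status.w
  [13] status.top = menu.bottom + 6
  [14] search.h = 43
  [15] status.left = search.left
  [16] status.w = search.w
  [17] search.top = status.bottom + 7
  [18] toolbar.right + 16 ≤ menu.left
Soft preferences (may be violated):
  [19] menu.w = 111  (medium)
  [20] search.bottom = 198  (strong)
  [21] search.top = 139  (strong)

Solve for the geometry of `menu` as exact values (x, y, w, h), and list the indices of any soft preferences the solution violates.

menu = (x=193, y=28, w=103, h=41)
violated soft preferences: 19, 20

1. menu.x = 193  [menu.left = toolbar.right + 16]
2. menu.y = 28  [toolbar.top = menu.top]
3. menu.w = 103  [menu.w = status.w]
4. menu.h = 41  [status.top = menu.bottom + 6]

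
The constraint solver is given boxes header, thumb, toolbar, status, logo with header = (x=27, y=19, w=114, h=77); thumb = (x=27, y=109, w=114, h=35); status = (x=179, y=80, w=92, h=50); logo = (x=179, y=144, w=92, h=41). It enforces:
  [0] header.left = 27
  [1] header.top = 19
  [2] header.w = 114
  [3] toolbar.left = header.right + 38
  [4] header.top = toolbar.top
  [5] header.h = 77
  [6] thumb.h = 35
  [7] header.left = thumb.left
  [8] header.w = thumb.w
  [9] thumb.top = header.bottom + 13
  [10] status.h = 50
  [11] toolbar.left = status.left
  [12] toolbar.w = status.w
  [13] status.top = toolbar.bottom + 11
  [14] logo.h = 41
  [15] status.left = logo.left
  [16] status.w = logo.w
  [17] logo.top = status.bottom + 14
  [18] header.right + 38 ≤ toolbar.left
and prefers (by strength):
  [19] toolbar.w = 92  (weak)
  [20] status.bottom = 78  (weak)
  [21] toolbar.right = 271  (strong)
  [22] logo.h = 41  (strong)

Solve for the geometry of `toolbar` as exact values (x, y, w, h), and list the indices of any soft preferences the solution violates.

1. toolbar.x = 179  [toolbar.left = header.right + 38]
2. toolbar.y = 19  [header.top = toolbar.top]
3. toolbar.w = 92  [toolbar.w = status.w]
4. toolbar.h = 50  [status.top = toolbar.bottom + 11]

toolbar = (x=179, y=19, w=92, h=50)
violated soft preferences: 20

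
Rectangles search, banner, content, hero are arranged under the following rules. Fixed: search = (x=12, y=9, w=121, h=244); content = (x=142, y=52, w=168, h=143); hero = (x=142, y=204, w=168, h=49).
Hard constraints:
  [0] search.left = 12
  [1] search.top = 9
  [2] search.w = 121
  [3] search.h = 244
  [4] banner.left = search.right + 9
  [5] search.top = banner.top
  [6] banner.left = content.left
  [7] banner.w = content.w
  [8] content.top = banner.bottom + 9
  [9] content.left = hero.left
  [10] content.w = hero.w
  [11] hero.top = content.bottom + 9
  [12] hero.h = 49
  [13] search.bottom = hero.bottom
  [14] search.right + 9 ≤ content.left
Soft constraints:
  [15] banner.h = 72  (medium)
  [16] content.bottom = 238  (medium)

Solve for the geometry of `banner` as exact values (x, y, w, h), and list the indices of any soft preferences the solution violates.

1. banner.x = 142  [banner.left = search.right + 9]
2. banner.y = 9  [search.top = banner.top]
3. banner.w = 168  [banner.w = content.w]
4. banner.h = 34  [content.top = banner.bottom + 9]

banner = (x=142, y=9, w=168, h=34)
violated soft preferences: 15, 16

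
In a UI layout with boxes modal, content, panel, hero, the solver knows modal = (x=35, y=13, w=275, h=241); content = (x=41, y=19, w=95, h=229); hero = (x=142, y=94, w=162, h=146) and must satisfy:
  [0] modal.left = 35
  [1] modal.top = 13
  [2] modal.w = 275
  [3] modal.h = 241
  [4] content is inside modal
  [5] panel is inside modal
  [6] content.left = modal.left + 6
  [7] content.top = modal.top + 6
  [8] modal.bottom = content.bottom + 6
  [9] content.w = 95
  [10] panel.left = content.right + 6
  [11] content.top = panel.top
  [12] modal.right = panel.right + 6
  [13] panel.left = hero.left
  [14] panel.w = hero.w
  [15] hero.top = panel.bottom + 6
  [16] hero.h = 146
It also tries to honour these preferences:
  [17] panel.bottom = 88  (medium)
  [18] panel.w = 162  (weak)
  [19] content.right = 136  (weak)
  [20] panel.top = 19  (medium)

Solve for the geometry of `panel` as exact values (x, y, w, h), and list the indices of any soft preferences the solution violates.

panel = (x=142, y=19, w=162, h=69)
violated soft preferences: none

1. panel.x = 142  [panel.left = content.right + 6]
2. panel.y = 19  [content.top = panel.top]
3. panel.w = 162  [modal.right = panel.right + 6]
4. panel.h = 69  [hero.top = panel.bottom + 6]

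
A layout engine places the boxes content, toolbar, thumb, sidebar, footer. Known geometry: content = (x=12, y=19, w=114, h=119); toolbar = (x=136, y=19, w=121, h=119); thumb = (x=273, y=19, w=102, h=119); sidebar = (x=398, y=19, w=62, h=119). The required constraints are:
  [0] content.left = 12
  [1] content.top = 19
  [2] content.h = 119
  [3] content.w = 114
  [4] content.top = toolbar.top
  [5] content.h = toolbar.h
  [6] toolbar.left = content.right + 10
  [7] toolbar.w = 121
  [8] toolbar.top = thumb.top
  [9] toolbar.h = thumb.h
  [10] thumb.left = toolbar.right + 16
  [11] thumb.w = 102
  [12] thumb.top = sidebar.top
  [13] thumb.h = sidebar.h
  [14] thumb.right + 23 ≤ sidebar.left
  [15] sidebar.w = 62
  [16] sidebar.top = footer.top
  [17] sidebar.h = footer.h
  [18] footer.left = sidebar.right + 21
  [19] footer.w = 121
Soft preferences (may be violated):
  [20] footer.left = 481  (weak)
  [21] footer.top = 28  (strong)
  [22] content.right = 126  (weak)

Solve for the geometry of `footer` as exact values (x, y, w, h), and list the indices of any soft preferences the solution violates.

1. footer.y = 19  [sidebar.top = footer.top]
2. footer.h = 119  [sidebar.h = footer.h]
3. footer.x = 481  [footer.left = sidebar.right + 21]
4. footer.w = 121  [footer.w = 121]

footer = (x=481, y=19, w=121, h=119)
violated soft preferences: 21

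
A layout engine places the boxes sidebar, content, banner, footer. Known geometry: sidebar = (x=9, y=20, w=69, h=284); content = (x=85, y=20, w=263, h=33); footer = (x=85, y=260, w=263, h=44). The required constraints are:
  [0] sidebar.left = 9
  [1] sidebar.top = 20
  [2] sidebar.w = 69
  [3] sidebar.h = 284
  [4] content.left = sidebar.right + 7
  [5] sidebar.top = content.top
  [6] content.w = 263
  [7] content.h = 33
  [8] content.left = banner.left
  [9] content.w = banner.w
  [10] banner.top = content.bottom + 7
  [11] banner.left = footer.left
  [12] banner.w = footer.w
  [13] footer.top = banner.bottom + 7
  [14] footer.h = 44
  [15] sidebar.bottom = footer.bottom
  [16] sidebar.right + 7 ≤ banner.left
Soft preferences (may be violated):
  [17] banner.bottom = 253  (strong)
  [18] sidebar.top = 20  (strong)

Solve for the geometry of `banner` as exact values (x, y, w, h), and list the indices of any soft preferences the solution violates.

1. banner.x = 85  [content.left = banner.left]
2. banner.w = 263  [content.w = banner.w]
3. banner.y = 60  [banner.top = content.bottom + 7]
4. banner.h = 193  [footer.top = banner.bottom + 7]

banner = (x=85, y=60, w=263, h=193)
violated soft preferences: none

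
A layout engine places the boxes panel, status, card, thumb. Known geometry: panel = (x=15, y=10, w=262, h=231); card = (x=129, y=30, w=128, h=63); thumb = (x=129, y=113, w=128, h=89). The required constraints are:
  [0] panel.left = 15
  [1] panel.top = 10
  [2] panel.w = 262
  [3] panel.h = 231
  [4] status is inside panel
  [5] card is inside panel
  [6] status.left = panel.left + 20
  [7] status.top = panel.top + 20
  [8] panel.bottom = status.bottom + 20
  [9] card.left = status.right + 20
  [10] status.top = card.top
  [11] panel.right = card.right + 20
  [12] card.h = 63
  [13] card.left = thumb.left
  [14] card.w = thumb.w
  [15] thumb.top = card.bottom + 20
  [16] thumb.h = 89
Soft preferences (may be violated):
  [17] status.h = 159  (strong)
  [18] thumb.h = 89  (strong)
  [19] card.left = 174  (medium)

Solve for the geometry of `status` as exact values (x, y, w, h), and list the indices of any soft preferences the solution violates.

status = (x=35, y=30, w=74, h=191)
violated soft preferences: 17, 19

1. status.x = 35  [status.left = panel.left + 20]
2. status.y = 30  [status.top = panel.top + 20]
3. status.h = 191  [panel.bottom = status.bottom + 20]
4. status.w = 74  [card.left = status.right + 20]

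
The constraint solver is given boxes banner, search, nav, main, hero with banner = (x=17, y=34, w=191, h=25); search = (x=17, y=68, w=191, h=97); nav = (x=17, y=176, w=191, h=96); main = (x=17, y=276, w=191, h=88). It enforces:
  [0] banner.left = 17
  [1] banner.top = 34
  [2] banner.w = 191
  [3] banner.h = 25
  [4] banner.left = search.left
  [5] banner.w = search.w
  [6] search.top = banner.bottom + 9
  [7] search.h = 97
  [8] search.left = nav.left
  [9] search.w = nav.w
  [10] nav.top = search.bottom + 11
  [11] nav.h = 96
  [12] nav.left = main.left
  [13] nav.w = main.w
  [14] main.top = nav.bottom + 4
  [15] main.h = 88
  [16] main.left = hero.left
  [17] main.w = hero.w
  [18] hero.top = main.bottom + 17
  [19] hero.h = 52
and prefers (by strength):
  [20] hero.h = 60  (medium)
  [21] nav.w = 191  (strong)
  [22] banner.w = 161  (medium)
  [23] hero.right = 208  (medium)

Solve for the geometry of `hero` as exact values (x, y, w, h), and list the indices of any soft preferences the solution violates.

1. hero.x = 17  [main.left = hero.left]
2. hero.w = 191  [main.w = hero.w]
3. hero.y = 381  [hero.top = main.bottom + 17]
4. hero.h = 52  [hero.h = 52]

hero = (x=17, y=381, w=191, h=52)
violated soft preferences: 20, 22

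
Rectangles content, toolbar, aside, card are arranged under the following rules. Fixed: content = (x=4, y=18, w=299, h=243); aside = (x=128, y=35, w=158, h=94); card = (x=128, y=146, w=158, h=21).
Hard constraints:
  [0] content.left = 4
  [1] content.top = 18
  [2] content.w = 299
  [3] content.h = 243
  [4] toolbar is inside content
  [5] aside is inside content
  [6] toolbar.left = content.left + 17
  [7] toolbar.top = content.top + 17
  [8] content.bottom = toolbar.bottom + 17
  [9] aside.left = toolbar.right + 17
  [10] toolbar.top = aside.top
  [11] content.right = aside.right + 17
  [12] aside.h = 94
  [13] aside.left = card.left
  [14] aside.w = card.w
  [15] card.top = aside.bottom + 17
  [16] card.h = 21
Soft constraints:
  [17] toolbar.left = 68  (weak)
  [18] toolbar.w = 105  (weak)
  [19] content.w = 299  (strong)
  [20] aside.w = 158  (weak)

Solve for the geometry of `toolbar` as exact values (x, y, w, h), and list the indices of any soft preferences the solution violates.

1. toolbar.x = 21  [toolbar.left = content.left + 17]
2. toolbar.y = 35  [toolbar.top = content.top + 17]
3. toolbar.h = 209  [content.bottom = toolbar.bottom + 17]
4. toolbar.w = 90  [aside.left = toolbar.right + 17]

toolbar = (x=21, y=35, w=90, h=209)
violated soft preferences: 17, 18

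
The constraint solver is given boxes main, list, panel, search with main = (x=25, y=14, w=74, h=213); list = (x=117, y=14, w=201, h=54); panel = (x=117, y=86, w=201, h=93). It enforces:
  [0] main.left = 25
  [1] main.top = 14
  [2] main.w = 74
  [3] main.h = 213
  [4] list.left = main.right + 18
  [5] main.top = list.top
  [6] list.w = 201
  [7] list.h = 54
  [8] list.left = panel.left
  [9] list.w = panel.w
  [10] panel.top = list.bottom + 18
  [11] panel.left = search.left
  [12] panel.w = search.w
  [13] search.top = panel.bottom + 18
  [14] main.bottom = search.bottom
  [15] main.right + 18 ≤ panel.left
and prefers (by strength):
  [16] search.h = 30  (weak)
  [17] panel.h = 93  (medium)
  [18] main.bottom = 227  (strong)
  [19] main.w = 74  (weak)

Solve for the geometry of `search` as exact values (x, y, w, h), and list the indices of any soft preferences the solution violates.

search = (x=117, y=197, w=201, h=30)
violated soft preferences: none

1. search.x = 117  [panel.left = search.left]
2. search.w = 201  [panel.w = search.w]
3. search.y = 197  [search.top = panel.bottom + 18]
4. search.h = 30  [main.bottom = search.bottom]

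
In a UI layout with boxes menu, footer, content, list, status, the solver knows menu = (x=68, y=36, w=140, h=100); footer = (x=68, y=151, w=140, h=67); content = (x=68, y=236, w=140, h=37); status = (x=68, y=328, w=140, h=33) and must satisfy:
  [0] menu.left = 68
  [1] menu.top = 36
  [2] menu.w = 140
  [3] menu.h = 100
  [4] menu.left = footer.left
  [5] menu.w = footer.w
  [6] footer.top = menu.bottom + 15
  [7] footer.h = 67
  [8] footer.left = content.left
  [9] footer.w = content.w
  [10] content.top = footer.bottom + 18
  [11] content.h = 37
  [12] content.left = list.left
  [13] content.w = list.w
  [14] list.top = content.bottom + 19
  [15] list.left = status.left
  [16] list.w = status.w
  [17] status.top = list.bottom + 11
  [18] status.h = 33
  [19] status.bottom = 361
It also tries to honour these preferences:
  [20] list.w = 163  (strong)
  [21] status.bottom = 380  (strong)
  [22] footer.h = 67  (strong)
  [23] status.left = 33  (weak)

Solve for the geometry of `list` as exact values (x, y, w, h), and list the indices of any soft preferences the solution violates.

list = (x=68, y=292, w=140, h=25)
violated soft preferences: 20, 21, 23

1. list.x = 68  [content.left = list.left]
2. list.w = 140  [content.w = list.w]
3. list.y = 292  [list.top = content.bottom + 19]
4. list.h = 25  [status.top = list.bottom + 11]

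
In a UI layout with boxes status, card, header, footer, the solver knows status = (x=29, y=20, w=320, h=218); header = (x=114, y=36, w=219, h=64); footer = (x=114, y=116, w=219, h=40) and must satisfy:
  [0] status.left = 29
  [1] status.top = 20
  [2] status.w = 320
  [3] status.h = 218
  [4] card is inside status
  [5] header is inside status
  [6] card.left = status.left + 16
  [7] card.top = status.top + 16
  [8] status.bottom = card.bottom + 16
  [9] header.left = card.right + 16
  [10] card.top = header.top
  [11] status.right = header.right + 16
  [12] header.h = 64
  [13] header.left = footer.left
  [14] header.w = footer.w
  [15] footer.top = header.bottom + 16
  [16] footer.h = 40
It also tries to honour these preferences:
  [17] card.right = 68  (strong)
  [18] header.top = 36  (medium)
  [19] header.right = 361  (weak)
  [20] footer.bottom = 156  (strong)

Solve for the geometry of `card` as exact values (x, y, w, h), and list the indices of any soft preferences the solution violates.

card = (x=45, y=36, w=53, h=186)
violated soft preferences: 17, 19

1. card.x = 45  [card.left = status.left + 16]
2. card.y = 36  [card.top = status.top + 16]
3. card.h = 186  [status.bottom = card.bottom + 16]
4. card.w = 53  [header.left = card.right + 16]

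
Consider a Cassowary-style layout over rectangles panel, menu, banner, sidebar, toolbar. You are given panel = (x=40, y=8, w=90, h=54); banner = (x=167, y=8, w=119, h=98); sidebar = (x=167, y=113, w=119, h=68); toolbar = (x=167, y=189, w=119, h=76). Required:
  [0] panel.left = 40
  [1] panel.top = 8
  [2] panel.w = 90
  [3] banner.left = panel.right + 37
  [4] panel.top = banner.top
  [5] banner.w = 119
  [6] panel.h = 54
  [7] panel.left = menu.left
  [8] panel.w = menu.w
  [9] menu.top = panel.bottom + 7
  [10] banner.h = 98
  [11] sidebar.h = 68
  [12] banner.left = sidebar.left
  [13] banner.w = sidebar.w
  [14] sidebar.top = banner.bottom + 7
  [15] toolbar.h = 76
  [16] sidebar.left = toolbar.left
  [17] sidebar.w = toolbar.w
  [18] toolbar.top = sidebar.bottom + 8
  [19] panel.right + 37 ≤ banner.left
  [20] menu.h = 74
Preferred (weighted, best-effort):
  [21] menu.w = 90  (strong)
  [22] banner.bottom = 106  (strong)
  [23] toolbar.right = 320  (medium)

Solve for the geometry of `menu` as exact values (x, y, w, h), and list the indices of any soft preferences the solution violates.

1. menu.x = 40  [panel.left = menu.left]
2. menu.w = 90  [panel.w = menu.w]
3. menu.y = 69  [menu.top = panel.bottom + 7]
4. menu.h = 74  [menu.h = 74]

menu = (x=40, y=69, w=90, h=74)
violated soft preferences: 23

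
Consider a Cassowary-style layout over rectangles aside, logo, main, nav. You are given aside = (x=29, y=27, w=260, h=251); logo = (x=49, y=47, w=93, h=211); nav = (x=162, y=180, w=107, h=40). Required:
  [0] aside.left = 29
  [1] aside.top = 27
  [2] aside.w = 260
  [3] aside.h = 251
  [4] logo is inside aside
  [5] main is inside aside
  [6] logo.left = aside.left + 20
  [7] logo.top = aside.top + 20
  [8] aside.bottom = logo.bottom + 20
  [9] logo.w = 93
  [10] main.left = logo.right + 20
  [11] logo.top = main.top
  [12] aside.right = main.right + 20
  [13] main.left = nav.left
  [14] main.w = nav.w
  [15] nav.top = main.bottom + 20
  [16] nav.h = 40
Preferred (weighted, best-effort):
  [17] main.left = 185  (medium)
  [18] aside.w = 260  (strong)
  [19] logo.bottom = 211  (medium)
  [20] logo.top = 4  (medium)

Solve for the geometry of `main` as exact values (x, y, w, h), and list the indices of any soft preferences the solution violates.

1. main.x = 162  [main.left = logo.right + 20]
2. main.y = 47  [logo.top = main.top]
3. main.w = 107  [aside.right = main.right + 20]
4. main.h = 113  [nav.top = main.bottom + 20]

main = (x=162, y=47, w=107, h=113)
violated soft preferences: 17, 19, 20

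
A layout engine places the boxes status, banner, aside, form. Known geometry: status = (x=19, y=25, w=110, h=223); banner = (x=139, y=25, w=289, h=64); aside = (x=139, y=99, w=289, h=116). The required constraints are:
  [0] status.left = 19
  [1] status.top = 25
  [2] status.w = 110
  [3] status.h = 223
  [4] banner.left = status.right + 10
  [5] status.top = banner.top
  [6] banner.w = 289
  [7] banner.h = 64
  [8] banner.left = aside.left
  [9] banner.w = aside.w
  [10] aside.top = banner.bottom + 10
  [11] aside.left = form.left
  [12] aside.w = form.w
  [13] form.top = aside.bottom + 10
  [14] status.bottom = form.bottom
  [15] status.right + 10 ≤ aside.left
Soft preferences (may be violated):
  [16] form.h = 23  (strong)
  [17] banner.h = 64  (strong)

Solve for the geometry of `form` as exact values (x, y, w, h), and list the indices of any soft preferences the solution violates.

1. form.x = 139  [aside.left = form.left]
2. form.w = 289  [aside.w = form.w]
3. form.y = 225  [form.top = aside.bottom + 10]
4. form.h = 23  [status.bottom = form.bottom]

form = (x=139, y=225, w=289, h=23)
violated soft preferences: none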